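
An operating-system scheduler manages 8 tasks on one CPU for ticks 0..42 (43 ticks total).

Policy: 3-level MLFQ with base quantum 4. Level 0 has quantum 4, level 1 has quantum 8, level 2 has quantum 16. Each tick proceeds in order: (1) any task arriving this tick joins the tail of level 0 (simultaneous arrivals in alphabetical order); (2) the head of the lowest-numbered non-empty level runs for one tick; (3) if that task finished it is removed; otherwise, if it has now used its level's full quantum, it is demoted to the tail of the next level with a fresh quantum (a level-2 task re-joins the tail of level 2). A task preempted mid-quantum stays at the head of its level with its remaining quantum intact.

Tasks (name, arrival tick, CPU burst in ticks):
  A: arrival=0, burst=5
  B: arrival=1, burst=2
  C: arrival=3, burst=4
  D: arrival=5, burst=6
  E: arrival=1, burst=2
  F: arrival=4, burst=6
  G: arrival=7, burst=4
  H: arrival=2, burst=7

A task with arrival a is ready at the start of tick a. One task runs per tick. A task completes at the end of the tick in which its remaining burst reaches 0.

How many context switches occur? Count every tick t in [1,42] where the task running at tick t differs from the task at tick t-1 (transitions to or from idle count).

context switches = 12

t=0: L0/L1/L2 = A/-/- → run A
t=1: L0/L1/L2 = ABE/-/- → run A
t=2: L0/L1/L2 = ABEH/-/- → run A
t=3: L0/L1/L2 = ABEHC/-/- → run A
t=4: L0/L1/L2 = BEHCF/A/- → run B
t=5: L0/L1/L2 = BEHCFD/A/- → run B
t=6: L0/L1/L2 = EHCFD/A/- → run E
t=7: L0/L1/L2 = EHCFDG/A/- → run E
t=8: L0/L1/L2 = HCFDG/A/- → run H
t=9: L0/L1/L2 = HCFDG/A/- → run H
t=10: L0/L1/L2 = HCFDG/A/- → run H
t=11: L0/L1/L2 = HCFDG/A/- → run H
t=12: L0/L1/L2 = CFDG/AH/- → run C
t=13: L0/L1/L2 = CFDG/AH/- → run C
t=14: L0/L1/L2 = CFDG/AH/- → run C
t=15: L0/L1/L2 = CFDG/AH/- → run C
t=16: L0/L1/L2 = FDG/AH/- → run F
t=17: L0/L1/L2 = FDG/AH/- → run F
t=18: L0/L1/L2 = FDG/AH/- → run F
t=19: L0/L1/L2 = FDG/AH/- → run F
t=20: L0/L1/L2 = DG/AHF/- → run D
t=21: L0/L1/L2 = DG/AHF/- → run D
t=22: L0/L1/L2 = DG/AHF/- → run D
t=23: L0/L1/L2 = DG/AHF/- → run D
t=24: L0/L1/L2 = G/AHFD/- → run G
t=25: L0/L1/L2 = G/AHFD/- → run G
t=26: L0/L1/L2 = G/AHFD/- → run G
t=27: L0/L1/L2 = G/AHFD/- → run G
t=28: L0/L1/L2 = -/AHFD/- → run A
t=29: L0/L1/L2 = -/HFD/- → run H
t=30: L0/L1/L2 = -/HFD/- → run H
t=31: L0/L1/L2 = -/HFD/- → run H
t=32: L0/L1/L2 = -/FD/- → run F
t=33: L0/L1/L2 = -/FD/- → run F
t=34: L0/L1/L2 = -/D/- → run D
t=35: L0/L1/L2 = -/D/- → run D
t=36: (idle)
t=37: (idle)
t=38: (idle)
t=39: (idle)
t=40: (idle)
t=41: (idle)
t=42: (idle)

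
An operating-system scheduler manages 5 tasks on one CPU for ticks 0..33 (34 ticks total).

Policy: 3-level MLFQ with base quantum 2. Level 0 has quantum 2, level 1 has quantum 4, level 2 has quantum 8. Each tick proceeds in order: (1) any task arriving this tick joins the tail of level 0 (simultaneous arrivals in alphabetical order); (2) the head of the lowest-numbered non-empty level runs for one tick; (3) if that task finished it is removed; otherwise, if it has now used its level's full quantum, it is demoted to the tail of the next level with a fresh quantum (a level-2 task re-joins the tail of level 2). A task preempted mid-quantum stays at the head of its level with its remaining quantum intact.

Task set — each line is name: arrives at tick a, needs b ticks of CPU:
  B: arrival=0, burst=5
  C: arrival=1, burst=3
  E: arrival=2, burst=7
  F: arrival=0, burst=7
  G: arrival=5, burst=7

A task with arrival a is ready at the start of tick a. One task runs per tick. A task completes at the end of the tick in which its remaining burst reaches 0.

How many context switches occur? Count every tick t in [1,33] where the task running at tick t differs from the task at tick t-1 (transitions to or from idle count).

t=0: L0/L1/L2 = BF/-/- → run B
t=1: L0/L1/L2 = BFC/-/- → run B
t=2: L0/L1/L2 = FCE/B/- → run F
t=3: L0/L1/L2 = FCE/B/- → run F
t=4: L0/L1/L2 = CE/BF/- → run C
t=5: L0/L1/L2 = CEG/BF/- → run C
t=6: L0/L1/L2 = EG/BFC/- → run E
t=7: L0/L1/L2 = EG/BFC/- → run E
t=8: L0/L1/L2 = G/BFCE/- → run G
t=9: L0/L1/L2 = G/BFCE/- → run G
t=10: L0/L1/L2 = -/BFCEG/- → run B
t=11: L0/L1/L2 = -/BFCEG/- → run B
t=12: L0/L1/L2 = -/BFCEG/- → run B
t=13: L0/L1/L2 = -/FCEG/- → run F
t=14: L0/L1/L2 = -/FCEG/- → run F
t=15: L0/L1/L2 = -/FCEG/- → run F
t=16: L0/L1/L2 = -/FCEG/- → run F
t=17: L0/L1/L2 = -/CEG/F → run C
t=18: L0/L1/L2 = -/EG/F → run E
t=19: L0/L1/L2 = -/EG/F → run E
t=20: L0/L1/L2 = -/EG/F → run E
t=21: L0/L1/L2 = -/EG/F → run E
t=22: L0/L1/L2 = -/G/FE → run G
t=23: L0/L1/L2 = -/G/FE → run G
t=24: L0/L1/L2 = -/G/FE → run G
t=25: L0/L1/L2 = -/G/FE → run G
t=26: L0/L1/L2 = -/-/FEG → run F
t=27: L0/L1/L2 = -/-/EG → run E
t=28: L0/L1/L2 = -/-/G → run G
t=29: (idle)
t=30: (idle)
t=31: (idle)
t=32: (idle)
t=33: (idle)

context switches = 13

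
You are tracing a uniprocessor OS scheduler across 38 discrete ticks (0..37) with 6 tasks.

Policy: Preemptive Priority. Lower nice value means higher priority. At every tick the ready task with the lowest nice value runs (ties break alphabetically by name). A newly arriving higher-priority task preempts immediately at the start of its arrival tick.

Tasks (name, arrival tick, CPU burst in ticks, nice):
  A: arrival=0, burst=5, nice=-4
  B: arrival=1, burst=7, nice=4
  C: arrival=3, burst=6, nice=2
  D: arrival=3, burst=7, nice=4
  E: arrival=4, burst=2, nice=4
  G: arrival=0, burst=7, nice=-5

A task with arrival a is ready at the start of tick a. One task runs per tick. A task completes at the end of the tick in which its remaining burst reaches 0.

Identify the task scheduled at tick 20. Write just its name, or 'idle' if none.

running at tick 20 = B

t=0: ready={A,G} → run G
t=1: ready={A,B,G} → run G
t=2: ready={A,B,G} → run G
t=3: ready={A,B,C,D,G} → run G
t=4: ready={A,B,C,D,E,G} → run G
t=5: ready={A,B,C,D,E,G} → run G
t=6: ready={A,B,C,D,E,G} → run G
t=7: ready={A,B,C,D,E} → run A
t=8: ready={A,B,C,D,E} → run A
t=9: ready={A,B,C,D,E} → run A
t=10: ready={A,B,C,D,E} → run A
t=11: ready={A,B,C,D,E} → run A
t=12: ready={B,C,D,E} → run C
t=13: ready={B,C,D,E} → run C
t=14: ready={B,C,D,E} → run C
t=15: ready={B,C,D,E} → run C
t=16: ready={B,C,D,E} → run C
t=17: ready={B,C,D,E} → run C
t=18: ready={B,D,E} → run B
t=19: ready={B,D,E} → run B
t=20: ready={B,D,E} → run B
t=21: ready={B,D,E} → run B
t=22: ready={B,D,E} → run B
t=23: ready={B,D,E} → run B
t=24: ready={B,D,E} → run B
t=25: ready={D,E} → run D
t=26: ready={D,E} → run D
t=27: ready={D,E} → run D
t=28: ready={D,E} → run D
t=29: ready={D,E} → run D
t=30: ready={D,E} → run D
t=31: ready={D,E} → run D
t=32: ready={E} → run E
t=33: ready={E} → run E
t=34: (idle)
t=35: (idle)
t=36: (idle)
t=37: (idle)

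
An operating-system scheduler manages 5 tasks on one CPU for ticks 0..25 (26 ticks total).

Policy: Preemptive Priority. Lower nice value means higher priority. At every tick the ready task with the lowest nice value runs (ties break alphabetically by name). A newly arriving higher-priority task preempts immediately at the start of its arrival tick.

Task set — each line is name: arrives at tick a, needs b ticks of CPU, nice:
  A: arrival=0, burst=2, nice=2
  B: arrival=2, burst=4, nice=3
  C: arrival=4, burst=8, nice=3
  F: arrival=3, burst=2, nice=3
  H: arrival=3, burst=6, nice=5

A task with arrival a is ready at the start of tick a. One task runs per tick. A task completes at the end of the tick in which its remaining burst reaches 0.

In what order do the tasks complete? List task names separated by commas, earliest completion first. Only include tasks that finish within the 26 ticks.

completion order = A, B, C, F, H

t=0: ready={A} → run A
t=1: ready={A} → run A
t=2: ready={B} → run B
t=3: ready={B,F,H} → run B
t=4: ready={B,C,F,H} → run B
t=5: ready={B,C,F,H} → run B
t=6: ready={C,F,H} → run C
t=7: ready={C,F,H} → run C
t=8: ready={C,F,H} → run C
t=9: ready={C,F,H} → run C
t=10: ready={C,F,H} → run C
t=11: ready={C,F,H} → run C
t=12: ready={C,F,H} → run C
t=13: ready={C,F,H} → run C
t=14: ready={F,H} → run F
t=15: ready={F,H} → run F
t=16: ready={H} → run H
t=17: ready={H} → run H
t=18: ready={H} → run H
t=19: ready={H} → run H
t=20: ready={H} → run H
t=21: ready={H} → run H
t=22: (idle)
t=23: (idle)
t=24: (idle)
t=25: (idle)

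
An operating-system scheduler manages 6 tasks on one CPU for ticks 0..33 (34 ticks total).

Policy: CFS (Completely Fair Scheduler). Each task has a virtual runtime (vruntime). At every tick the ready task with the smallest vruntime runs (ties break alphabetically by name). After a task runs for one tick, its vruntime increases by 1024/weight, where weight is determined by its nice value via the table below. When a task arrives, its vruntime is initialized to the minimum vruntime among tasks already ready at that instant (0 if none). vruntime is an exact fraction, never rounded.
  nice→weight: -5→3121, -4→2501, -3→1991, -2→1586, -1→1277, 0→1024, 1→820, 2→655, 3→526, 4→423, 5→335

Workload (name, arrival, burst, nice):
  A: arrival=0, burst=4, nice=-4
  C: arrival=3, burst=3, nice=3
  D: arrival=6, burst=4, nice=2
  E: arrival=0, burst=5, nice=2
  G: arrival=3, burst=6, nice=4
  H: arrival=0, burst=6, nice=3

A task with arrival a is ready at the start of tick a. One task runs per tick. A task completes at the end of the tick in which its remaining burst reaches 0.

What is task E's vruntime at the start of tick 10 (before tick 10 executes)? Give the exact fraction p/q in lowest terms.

t=0: vr[A=0 E=0 H=0] → run A
t=1: vr[A=1024/2501 E=0 H=0] → run E
t=2: vr[A=1024/2501 E=1024/655 H=0] → run H
t=3: vr[A=1024/2501 C=1024/2501 E=1024/655 G=1024/2501 H=512/263] → run A
t=4: vr[A=2048/2501 C=1024/2501 E=1024/655 G=1024/2501 H=512/263] → run C
t=5: vr[A=2048/2501 C=1549824/657763 E=1024/655 G=1024/2501 H=512/263] → run G
t=6: vr[A=2048/2501 C=1549824/657763 D=2048/2501 E=1024/655 G=2994176/1057923 H=512/263] → run A
t=7: vr[A=3072/2501 C=1549824/657763 D=2048/2501 E=1024/655 G=2994176/1057923 H=512/263] → run D
t=8: vr[A=3072/2501 C=1549824/657763 D=3902464/1638155 E=1024/655 G=2994176/1057923 H=512/263] → run A
t=9: vr[C=1549824/657763 D=3902464/1638155 E=1024/655 G=2994176/1057923 H=512/263] → run E
t=10: vr[C=1549824/657763 D=3902464/1638155 E=2048/655 G=2994176/1057923 H=512/263] → run H
t=11: vr[C=1549824/657763 D=3902464/1638155 E=2048/655 G=2994176/1057923 H=1024/263] → run C
t=12: vr[C=2830336/657763 D=3902464/1638155 E=2048/655 G=2994176/1057923 H=1024/263] → run D
t=13: vr[C=2830336/657763 D=6463488/1638155 E=2048/655 G=2994176/1057923 H=1024/263] → run G
t=14: vr[C=2830336/657763 D=6463488/1638155 E=2048/655 G=5555200/1057923 H=1024/263] → run E
t=15: vr[C=2830336/657763 D=6463488/1638155 E=3072/655 G=5555200/1057923 H=1024/263] → run H
t=16: vr[C=2830336/657763 D=6463488/1638155 E=3072/655 G=5555200/1057923 H=1536/263] → run D
t=17: vr[C=2830336/657763 D=9024512/1638155 E=3072/655 G=5555200/1057923 H=1536/263] → run C
t=18: vr[D=9024512/1638155 E=3072/655 G=5555200/1057923 H=1536/263] → run E
t=19: vr[D=9024512/1638155 E=4096/655 G=5555200/1057923 H=1536/263] → run G
t=20: vr[D=9024512/1638155 E=4096/655 G=2705408/352641 H=1536/263] → run D
t=21: vr[E=4096/655 G=2705408/352641 H=1536/263] → run H
t=22: vr[E=4096/655 G=2705408/352641 H=2048/263] → run E
t=23: vr[G=2705408/352641 H=2048/263] → run G
t=24: vr[G=10677248/1057923 H=2048/263] → run H
t=25: vr[G=10677248/1057923 H=2560/263] → run H
t=26: vr[G=10677248/1057923] → run G
t=27: vr[G=13238272/1057923] → run G
t=28: (idle)
t=29: (idle)
t=30: (idle)
t=31: (idle)
t=32: (idle)
t=33: (idle)

vruntime(E, start of tick 10) = 2048/655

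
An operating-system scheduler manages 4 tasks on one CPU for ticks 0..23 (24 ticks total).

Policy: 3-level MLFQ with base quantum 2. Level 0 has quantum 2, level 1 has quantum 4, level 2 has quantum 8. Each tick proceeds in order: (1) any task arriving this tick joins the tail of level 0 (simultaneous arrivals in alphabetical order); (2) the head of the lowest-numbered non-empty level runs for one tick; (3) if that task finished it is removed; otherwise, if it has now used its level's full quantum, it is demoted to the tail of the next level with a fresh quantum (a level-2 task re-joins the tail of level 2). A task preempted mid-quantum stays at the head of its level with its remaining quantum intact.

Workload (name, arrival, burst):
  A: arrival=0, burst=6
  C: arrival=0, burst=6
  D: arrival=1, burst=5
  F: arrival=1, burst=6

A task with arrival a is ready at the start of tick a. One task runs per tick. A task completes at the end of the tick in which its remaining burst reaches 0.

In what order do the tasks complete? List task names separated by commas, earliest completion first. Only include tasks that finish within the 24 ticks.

completion order = A, C, D, F

t=0: L0/L1/L2 = AC/-/- → run A
t=1: L0/L1/L2 = ACDF/-/- → run A
t=2: L0/L1/L2 = CDF/A/- → run C
t=3: L0/L1/L2 = CDF/A/- → run C
t=4: L0/L1/L2 = DF/AC/- → run D
t=5: L0/L1/L2 = DF/AC/- → run D
t=6: L0/L1/L2 = F/ACD/- → run F
t=7: L0/L1/L2 = F/ACD/- → run F
t=8: L0/L1/L2 = -/ACDF/- → run A
t=9: L0/L1/L2 = -/ACDF/- → run A
t=10: L0/L1/L2 = -/ACDF/- → run A
t=11: L0/L1/L2 = -/ACDF/- → run A
t=12: L0/L1/L2 = -/CDF/- → run C
t=13: L0/L1/L2 = -/CDF/- → run C
t=14: L0/L1/L2 = -/CDF/- → run C
t=15: L0/L1/L2 = -/CDF/- → run C
t=16: L0/L1/L2 = -/DF/- → run D
t=17: L0/L1/L2 = -/DF/- → run D
t=18: L0/L1/L2 = -/DF/- → run D
t=19: L0/L1/L2 = -/F/- → run F
t=20: L0/L1/L2 = -/F/- → run F
t=21: L0/L1/L2 = -/F/- → run F
t=22: L0/L1/L2 = -/F/- → run F
t=23: (idle)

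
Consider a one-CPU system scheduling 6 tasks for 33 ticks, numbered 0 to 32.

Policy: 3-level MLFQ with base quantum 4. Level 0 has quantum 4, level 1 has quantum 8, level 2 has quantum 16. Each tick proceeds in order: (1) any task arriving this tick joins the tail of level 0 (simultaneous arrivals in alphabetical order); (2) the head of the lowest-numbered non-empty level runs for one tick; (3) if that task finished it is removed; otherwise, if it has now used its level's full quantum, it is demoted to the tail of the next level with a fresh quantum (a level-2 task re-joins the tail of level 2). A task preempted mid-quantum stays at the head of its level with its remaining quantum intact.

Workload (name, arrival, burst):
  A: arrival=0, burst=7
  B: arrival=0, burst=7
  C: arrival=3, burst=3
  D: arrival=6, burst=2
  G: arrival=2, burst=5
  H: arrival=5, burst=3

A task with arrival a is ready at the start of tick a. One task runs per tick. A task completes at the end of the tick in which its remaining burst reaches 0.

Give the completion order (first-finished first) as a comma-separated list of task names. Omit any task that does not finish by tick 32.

t=0: L0/L1/L2 = AB/-/- → run A
t=1: L0/L1/L2 = AB/-/- → run A
t=2: L0/L1/L2 = ABG/-/- → run A
t=3: L0/L1/L2 = ABGC/-/- → run A
t=4: L0/L1/L2 = BGC/A/- → run B
t=5: L0/L1/L2 = BGCH/A/- → run B
t=6: L0/L1/L2 = BGCHD/A/- → run B
t=7: L0/L1/L2 = BGCHD/A/- → run B
t=8: L0/L1/L2 = GCHD/AB/- → run G
t=9: L0/L1/L2 = GCHD/AB/- → run G
t=10: L0/L1/L2 = GCHD/AB/- → run G
t=11: L0/L1/L2 = GCHD/AB/- → run G
t=12: L0/L1/L2 = CHD/ABG/- → run C
t=13: L0/L1/L2 = CHD/ABG/- → run C
t=14: L0/L1/L2 = CHD/ABG/- → run C
t=15: L0/L1/L2 = HD/ABG/- → run H
t=16: L0/L1/L2 = HD/ABG/- → run H
t=17: L0/L1/L2 = HD/ABG/- → run H
t=18: L0/L1/L2 = D/ABG/- → run D
t=19: L0/L1/L2 = D/ABG/- → run D
t=20: L0/L1/L2 = -/ABG/- → run A
t=21: L0/L1/L2 = -/ABG/- → run A
t=22: L0/L1/L2 = -/ABG/- → run A
t=23: L0/L1/L2 = -/BG/- → run B
t=24: L0/L1/L2 = -/BG/- → run B
t=25: L0/L1/L2 = -/BG/- → run B
t=26: L0/L1/L2 = -/G/- → run G
t=27: (idle)
t=28: (idle)
t=29: (idle)
t=30: (idle)
t=31: (idle)
t=32: (idle)

completion order = C, H, D, A, B, G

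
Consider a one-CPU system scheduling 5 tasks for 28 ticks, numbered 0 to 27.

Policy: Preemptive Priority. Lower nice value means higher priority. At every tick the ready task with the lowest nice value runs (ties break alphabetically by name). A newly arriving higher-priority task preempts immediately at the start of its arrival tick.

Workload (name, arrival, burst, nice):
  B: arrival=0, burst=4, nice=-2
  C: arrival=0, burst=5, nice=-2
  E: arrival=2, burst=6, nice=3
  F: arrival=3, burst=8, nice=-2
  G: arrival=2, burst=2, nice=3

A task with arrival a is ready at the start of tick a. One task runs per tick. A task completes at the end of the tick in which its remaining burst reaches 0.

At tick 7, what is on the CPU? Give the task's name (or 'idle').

t=0: ready={B,C} → run B
t=1: ready={B,C} → run B
t=2: ready={B,C,E,G} → run B
t=3: ready={B,C,E,F,G} → run B
t=4: ready={C,E,F,G} → run C
t=5: ready={C,E,F,G} → run C
t=6: ready={C,E,F,G} → run C
t=7: ready={C,E,F,G} → run C
t=8: ready={C,E,F,G} → run C
t=9: ready={E,F,G} → run F
t=10: ready={E,F,G} → run F
t=11: ready={E,F,G} → run F
t=12: ready={E,F,G} → run F
t=13: ready={E,F,G} → run F
t=14: ready={E,F,G} → run F
t=15: ready={E,F,G} → run F
t=16: ready={E,F,G} → run F
t=17: ready={E,G} → run E
t=18: ready={E,G} → run E
t=19: ready={E,G} → run E
t=20: ready={E,G} → run E
t=21: ready={E,G} → run E
t=22: ready={E,G} → run E
t=23: ready={G} → run G
t=24: ready={G} → run G
t=25: (idle)
t=26: (idle)
t=27: (idle)

running at tick 7 = C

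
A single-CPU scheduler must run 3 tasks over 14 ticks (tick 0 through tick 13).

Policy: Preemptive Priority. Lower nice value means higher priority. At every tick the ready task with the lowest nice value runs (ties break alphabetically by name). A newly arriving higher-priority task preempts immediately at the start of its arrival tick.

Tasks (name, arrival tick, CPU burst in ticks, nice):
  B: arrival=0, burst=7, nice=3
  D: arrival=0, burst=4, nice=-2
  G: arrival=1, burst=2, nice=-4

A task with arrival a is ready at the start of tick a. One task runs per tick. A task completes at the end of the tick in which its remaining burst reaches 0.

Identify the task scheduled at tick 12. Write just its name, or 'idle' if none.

running at tick 12 = B

t=0: ready={B,D} → run D
t=1: ready={B,D,G} → run G
t=2: ready={B,D,G} → run G
t=3: ready={B,D} → run D
t=4: ready={B,D} → run D
t=5: ready={B,D} → run D
t=6: ready={B} → run B
t=7: ready={B} → run B
t=8: ready={B} → run B
t=9: ready={B} → run B
t=10: ready={B} → run B
t=11: ready={B} → run B
t=12: ready={B} → run B
t=13: (idle)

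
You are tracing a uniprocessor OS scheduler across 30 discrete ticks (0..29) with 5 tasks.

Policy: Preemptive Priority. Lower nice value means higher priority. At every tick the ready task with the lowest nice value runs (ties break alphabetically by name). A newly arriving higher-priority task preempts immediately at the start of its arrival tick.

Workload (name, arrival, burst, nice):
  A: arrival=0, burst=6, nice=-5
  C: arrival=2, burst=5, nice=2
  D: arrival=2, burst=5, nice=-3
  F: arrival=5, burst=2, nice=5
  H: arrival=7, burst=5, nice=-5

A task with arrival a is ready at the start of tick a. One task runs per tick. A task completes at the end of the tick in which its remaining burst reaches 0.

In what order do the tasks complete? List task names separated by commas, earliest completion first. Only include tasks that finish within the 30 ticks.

t=0: ready={A} → run A
t=1: ready={A} → run A
t=2: ready={A,C,D} → run A
t=3: ready={A,C,D} → run A
t=4: ready={A,C,D} → run A
t=5: ready={A,C,D,F} → run A
t=6: ready={C,D,F} → run D
t=7: ready={C,D,F,H} → run H
t=8: ready={C,D,F,H} → run H
t=9: ready={C,D,F,H} → run H
t=10: ready={C,D,F,H} → run H
t=11: ready={C,D,F,H} → run H
t=12: ready={C,D,F} → run D
t=13: ready={C,D,F} → run D
t=14: ready={C,D,F} → run D
t=15: ready={C,D,F} → run D
t=16: ready={C,F} → run C
t=17: ready={C,F} → run C
t=18: ready={C,F} → run C
t=19: ready={C,F} → run C
t=20: ready={C,F} → run C
t=21: ready={F} → run F
t=22: ready={F} → run F
t=23: (idle)
t=24: (idle)
t=25: (idle)
t=26: (idle)
t=27: (idle)
t=28: (idle)
t=29: (idle)

completion order = A, H, D, C, F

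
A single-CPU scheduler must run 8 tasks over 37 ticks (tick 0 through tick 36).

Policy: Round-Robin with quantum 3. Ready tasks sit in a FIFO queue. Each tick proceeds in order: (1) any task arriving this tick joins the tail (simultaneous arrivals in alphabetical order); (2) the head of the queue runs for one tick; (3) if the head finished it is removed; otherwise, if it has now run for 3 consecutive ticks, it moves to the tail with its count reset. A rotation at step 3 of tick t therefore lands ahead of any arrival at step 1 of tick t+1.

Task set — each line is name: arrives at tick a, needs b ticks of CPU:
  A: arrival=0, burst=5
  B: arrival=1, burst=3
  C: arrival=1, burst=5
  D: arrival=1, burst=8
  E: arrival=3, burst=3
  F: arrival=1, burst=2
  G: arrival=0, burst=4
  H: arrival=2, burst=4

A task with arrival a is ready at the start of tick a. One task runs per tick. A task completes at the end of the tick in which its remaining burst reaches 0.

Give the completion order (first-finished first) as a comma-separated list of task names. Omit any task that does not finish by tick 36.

completion order = B, F, A, E, G, C, H, D

t=0: queue=[A,G] q_used=0 → run A
t=1: queue=[A,G,B,C,D,F] q_used=1 → run A
t=2: queue=[A,G,B,C,D,F,H] q_used=2 → run A
t=3: queue=[G,B,C,D,F,H,A,E] q_used=0 → run G
t=4: queue=[G,B,C,D,F,H,A,E] q_used=1 → run G
t=5: queue=[G,B,C,D,F,H,A,E] q_used=2 → run G
t=6: queue=[B,C,D,F,H,A,E,G] q_used=0 → run B
t=7: queue=[B,C,D,F,H,A,E,G] q_used=1 → run B
t=8: queue=[B,C,D,F,H,A,E,G] q_used=2 → run B
t=9: queue=[C,D,F,H,A,E,G] q_used=0 → run C
t=10: queue=[C,D,F,H,A,E,G] q_used=1 → run C
t=11: queue=[C,D,F,H,A,E,G] q_used=2 → run C
t=12: queue=[D,F,H,A,E,G,C] q_used=0 → run D
t=13: queue=[D,F,H,A,E,G,C] q_used=1 → run D
t=14: queue=[D,F,H,A,E,G,C] q_used=2 → run D
t=15: queue=[F,H,A,E,G,C,D] q_used=0 → run F
t=16: queue=[F,H,A,E,G,C,D] q_used=1 → run F
t=17: queue=[H,A,E,G,C,D] q_used=0 → run H
t=18: queue=[H,A,E,G,C,D] q_used=1 → run H
t=19: queue=[H,A,E,G,C,D] q_used=2 → run H
t=20: queue=[A,E,G,C,D,H] q_used=0 → run A
t=21: queue=[A,E,G,C,D,H] q_used=1 → run A
t=22: queue=[E,G,C,D,H] q_used=0 → run E
t=23: queue=[E,G,C,D,H] q_used=1 → run E
t=24: queue=[E,G,C,D,H] q_used=2 → run E
t=25: queue=[G,C,D,H] q_used=0 → run G
t=26: queue=[C,D,H] q_used=0 → run C
t=27: queue=[C,D,H] q_used=1 → run C
t=28: queue=[D,H] q_used=0 → run D
t=29: queue=[D,H] q_used=1 → run D
t=30: queue=[D,H] q_used=2 → run D
t=31: queue=[H,D] q_used=0 → run H
t=32: queue=[D] q_used=0 → run D
t=33: queue=[D] q_used=1 → run D
t=34: (idle)
t=35: (idle)
t=36: (idle)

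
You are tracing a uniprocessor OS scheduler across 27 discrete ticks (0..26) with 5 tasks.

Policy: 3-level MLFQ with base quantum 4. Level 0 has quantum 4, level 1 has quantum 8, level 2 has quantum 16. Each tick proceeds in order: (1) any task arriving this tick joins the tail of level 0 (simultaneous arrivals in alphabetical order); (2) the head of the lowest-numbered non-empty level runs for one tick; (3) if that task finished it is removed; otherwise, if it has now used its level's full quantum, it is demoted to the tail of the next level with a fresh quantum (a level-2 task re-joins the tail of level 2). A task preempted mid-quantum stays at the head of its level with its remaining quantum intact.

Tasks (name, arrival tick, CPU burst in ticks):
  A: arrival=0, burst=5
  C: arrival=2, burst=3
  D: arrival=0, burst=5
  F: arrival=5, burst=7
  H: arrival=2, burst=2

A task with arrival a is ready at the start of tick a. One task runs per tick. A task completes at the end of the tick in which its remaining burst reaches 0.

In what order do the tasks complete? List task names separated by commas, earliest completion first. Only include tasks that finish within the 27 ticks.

t=0: L0/L1/L2 = AD/-/- → run A
t=1: L0/L1/L2 = AD/-/- → run A
t=2: L0/L1/L2 = ADCH/-/- → run A
t=3: L0/L1/L2 = ADCH/-/- → run A
t=4: L0/L1/L2 = DCH/A/- → run D
t=5: L0/L1/L2 = DCHF/A/- → run D
t=6: L0/L1/L2 = DCHF/A/- → run D
t=7: L0/L1/L2 = DCHF/A/- → run D
t=8: L0/L1/L2 = CHF/AD/- → run C
t=9: L0/L1/L2 = CHF/AD/- → run C
t=10: L0/L1/L2 = CHF/AD/- → run C
t=11: L0/L1/L2 = HF/AD/- → run H
t=12: L0/L1/L2 = HF/AD/- → run H
t=13: L0/L1/L2 = F/AD/- → run F
t=14: L0/L1/L2 = F/AD/- → run F
t=15: L0/L1/L2 = F/AD/- → run F
t=16: L0/L1/L2 = F/AD/- → run F
t=17: L0/L1/L2 = -/ADF/- → run A
t=18: L0/L1/L2 = -/DF/- → run D
t=19: L0/L1/L2 = -/F/- → run F
t=20: L0/L1/L2 = -/F/- → run F
t=21: L0/L1/L2 = -/F/- → run F
t=22: (idle)
t=23: (idle)
t=24: (idle)
t=25: (idle)
t=26: (idle)

completion order = C, H, A, D, F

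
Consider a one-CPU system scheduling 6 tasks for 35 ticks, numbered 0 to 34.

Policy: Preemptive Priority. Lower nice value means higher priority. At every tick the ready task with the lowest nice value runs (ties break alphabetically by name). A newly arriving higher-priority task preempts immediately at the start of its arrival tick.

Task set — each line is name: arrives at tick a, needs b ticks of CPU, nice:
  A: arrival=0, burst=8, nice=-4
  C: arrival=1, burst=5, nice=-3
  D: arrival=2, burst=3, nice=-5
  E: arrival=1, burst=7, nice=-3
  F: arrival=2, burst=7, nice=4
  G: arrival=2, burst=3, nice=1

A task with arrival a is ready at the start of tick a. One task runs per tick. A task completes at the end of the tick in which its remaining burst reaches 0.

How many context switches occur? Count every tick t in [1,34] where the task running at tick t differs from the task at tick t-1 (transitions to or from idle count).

context switches = 7

t=0: ready={A} → run A
t=1: ready={A,C,E} → run A
t=2: ready={A,C,D,E,F,G} → run D
t=3: ready={A,C,D,E,F,G} → run D
t=4: ready={A,C,D,E,F,G} → run D
t=5: ready={A,C,E,F,G} → run A
t=6: ready={A,C,E,F,G} → run A
t=7: ready={A,C,E,F,G} → run A
t=8: ready={A,C,E,F,G} → run A
t=9: ready={A,C,E,F,G} → run A
t=10: ready={A,C,E,F,G} → run A
t=11: ready={C,E,F,G} → run C
t=12: ready={C,E,F,G} → run C
t=13: ready={C,E,F,G} → run C
t=14: ready={C,E,F,G} → run C
t=15: ready={C,E,F,G} → run C
t=16: ready={E,F,G} → run E
t=17: ready={E,F,G} → run E
t=18: ready={E,F,G} → run E
t=19: ready={E,F,G} → run E
t=20: ready={E,F,G} → run E
t=21: ready={E,F,G} → run E
t=22: ready={E,F,G} → run E
t=23: ready={F,G} → run G
t=24: ready={F,G} → run G
t=25: ready={F,G} → run G
t=26: ready={F} → run F
t=27: ready={F} → run F
t=28: ready={F} → run F
t=29: ready={F} → run F
t=30: ready={F} → run F
t=31: ready={F} → run F
t=32: ready={F} → run F
t=33: (idle)
t=34: (idle)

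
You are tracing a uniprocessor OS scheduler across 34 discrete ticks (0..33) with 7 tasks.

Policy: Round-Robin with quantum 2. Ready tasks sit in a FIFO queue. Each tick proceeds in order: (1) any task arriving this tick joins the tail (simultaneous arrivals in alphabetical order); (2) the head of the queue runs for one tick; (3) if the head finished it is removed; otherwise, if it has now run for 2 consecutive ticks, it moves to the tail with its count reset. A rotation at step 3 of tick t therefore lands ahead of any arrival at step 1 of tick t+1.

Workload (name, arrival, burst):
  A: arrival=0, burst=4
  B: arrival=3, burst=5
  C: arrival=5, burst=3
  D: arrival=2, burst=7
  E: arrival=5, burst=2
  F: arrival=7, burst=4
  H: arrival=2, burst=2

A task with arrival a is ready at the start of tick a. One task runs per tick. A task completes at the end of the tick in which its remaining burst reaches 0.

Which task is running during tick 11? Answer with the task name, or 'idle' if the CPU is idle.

t=0: queue=[A] q_used=0 → run A
t=1: queue=[A] q_used=1 → run A
t=2: queue=[A,D,H] q_used=0 → run A
t=3: queue=[A,D,H,B] q_used=1 → run A
t=4: queue=[D,H,B] q_used=0 → run D
t=5: queue=[D,H,B,C,E] q_used=1 → run D
t=6: queue=[H,B,C,E,D] q_used=0 → run H
t=7: queue=[H,B,C,E,D,F] q_used=1 → run H
t=8: queue=[B,C,E,D,F] q_used=0 → run B
t=9: queue=[B,C,E,D,F] q_used=1 → run B
t=10: queue=[C,E,D,F,B] q_used=0 → run C
t=11: queue=[C,E,D,F,B] q_used=1 → run C
t=12: queue=[E,D,F,B,C] q_used=0 → run E
t=13: queue=[E,D,F,B,C] q_used=1 → run E
t=14: queue=[D,F,B,C] q_used=0 → run D
t=15: queue=[D,F,B,C] q_used=1 → run D
t=16: queue=[F,B,C,D] q_used=0 → run F
t=17: queue=[F,B,C,D] q_used=1 → run F
t=18: queue=[B,C,D,F] q_used=0 → run B
t=19: queue=[B,C,D,F] q_used=1 → run B
t=20: queue=[C,D,F,B] q_used=0 → run C
t=21: queue=[D,F,B] q_used=0 → run D
t=22: queue=[D,F,B] q_used=1 → run D
t=23: queue=[F,B,D] q_used=0 → run F
t=24: queue=[F,B,D] q_used=1 → run F
t=25: queue=[B,D] q_used=0 → run B
t=26: queue=[D] q_used=0 → run D
t=27: (idle)
t=28: (idle)
t=29: (idle)
t=30: (idle)
t=31: (idle)
t=32: (idle)
t=33: (idle)

running at tick 11 = C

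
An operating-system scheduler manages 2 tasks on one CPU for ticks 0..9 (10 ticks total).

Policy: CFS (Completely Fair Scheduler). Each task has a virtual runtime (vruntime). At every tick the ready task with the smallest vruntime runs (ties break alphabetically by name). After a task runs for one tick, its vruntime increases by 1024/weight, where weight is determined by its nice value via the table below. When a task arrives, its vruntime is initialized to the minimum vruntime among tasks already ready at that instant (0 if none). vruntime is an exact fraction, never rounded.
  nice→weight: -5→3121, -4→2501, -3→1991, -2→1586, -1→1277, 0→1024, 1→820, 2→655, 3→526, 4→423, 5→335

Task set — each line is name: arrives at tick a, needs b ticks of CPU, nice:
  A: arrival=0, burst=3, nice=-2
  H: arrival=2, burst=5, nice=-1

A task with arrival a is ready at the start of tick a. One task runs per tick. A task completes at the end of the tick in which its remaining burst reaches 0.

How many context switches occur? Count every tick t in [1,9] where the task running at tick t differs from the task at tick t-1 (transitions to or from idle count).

context switches = 2

t=0: vr[A=0] → run A
t=1: vr[A=512/793] → run A
t=2: vr[A=1024/793 H=1024/793] → run A
t=3: vr[H=1024/793] → run H
t=4: vr[H=2119680/1012661] → run H
t=5: vr[H=2931712/1012661] → run H
t=6: vr[H=3743744/1012661] → run H
t=7: vr[H=4555776/1012661] → run H
t=8: (idle)
t=9: (idle)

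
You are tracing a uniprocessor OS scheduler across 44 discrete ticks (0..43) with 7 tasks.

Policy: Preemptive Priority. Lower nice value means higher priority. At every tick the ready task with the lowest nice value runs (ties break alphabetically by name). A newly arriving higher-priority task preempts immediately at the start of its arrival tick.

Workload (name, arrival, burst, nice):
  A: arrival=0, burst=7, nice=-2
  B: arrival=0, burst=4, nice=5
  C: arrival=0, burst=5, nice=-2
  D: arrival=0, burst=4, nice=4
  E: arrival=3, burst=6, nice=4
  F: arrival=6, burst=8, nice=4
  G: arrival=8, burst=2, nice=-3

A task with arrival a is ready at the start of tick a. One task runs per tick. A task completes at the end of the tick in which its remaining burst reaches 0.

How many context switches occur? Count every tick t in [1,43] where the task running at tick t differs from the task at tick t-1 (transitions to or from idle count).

t=0: ready={A,B,C,D} → run A
t=1: ready={A,B,C,D} → run A
t=2: ready={A,B,C,D} → run A
t=3: ready={A,B,C,D,E} → run A
t=4: ready={A,B,C,D,E} → run A
t=5: ready={A,B,C,D,E} → run A
t=6: ready={A,B,C,D,E,F} → run A
t=7: ready={B,C,D,E,F} → run C
t=8: ready={B,C,D,E,F,G} → run G
t=9: ready={B,C,D,E,F,G} → run G
t=10: ready={B,C,D,E,F} → run C
t=11: ready={B,C,D,E,F} → run C
t=12: ready={B,C,D,E,F} → run C
t=13: ready={B,C,D,E,F} → run C
t=14: ready={B,D,E,F} → run D
t=15: ready={B,D,E,F} → run D
t=16: ready={B,D,E,F} → run D
t=17: ready={B,D,E,F} → run D
t=18: ready={B,E,F} → run E
t=19: ready={B,E,F} → run E
t=20: ready={B,E,F} → run E
t=21: ready={B,E,F} → run E
t=22: ready={B,E,F} → run E
t=23: ready={B,E,F} → run E
t=24: ready={B,F} → run F
t=25: ready={B,F} → run F
t=26: ready={B,F} → run F
t=27: ready={B,F} → run F
t=28: ready={B,F} → run F
t=29: ready={B,F} → run F
t=30: ready={B,F} → run F
t=31: ready={B,F} → run F
t=32: ready={B} → run B
t=33: ready={B} → run B
t=34: ready={B} → run B
t=35: ready={B} → run B
t=36: (idle)
t=37: (idle)
t=38: (idle)
t=39: (idle)
t=40: (idle)
t=41: (idle)
t=42: (idle)
t=43: (idle)

context switches = 8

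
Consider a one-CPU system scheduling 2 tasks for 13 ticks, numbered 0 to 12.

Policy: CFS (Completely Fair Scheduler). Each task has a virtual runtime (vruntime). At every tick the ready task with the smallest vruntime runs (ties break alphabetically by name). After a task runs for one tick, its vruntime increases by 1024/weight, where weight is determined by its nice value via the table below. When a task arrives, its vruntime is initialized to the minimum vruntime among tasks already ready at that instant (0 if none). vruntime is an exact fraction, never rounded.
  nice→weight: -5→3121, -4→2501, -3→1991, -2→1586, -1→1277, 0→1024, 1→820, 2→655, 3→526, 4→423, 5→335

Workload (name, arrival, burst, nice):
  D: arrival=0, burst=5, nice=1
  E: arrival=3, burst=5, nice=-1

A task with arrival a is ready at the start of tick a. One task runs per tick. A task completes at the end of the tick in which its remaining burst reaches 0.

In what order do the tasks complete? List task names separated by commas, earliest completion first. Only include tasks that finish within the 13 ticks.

t=0: vr[D=0] → run D
t=1: vr[D=256/205] → run D
t=2: vr[D=512/205] → run D
t=3: vr[D=768/205 E=768/205] → run D
t=4: vr[D=1024/205 E=768/205] → run E
t=5: vr[D=1024/205 E=1190656/261785] → run E
t=6: vr[D=1024/205 E=1400576/261785] → run D
t=7: vr[E=1400576/261785] → run E
t=8: vr[E=1610496/261785] → run E
t=9: vr[E=1820416/261785] → run E
t=10: (idle)
t=11: (idle)
t=12: (idle)

completion order = D, E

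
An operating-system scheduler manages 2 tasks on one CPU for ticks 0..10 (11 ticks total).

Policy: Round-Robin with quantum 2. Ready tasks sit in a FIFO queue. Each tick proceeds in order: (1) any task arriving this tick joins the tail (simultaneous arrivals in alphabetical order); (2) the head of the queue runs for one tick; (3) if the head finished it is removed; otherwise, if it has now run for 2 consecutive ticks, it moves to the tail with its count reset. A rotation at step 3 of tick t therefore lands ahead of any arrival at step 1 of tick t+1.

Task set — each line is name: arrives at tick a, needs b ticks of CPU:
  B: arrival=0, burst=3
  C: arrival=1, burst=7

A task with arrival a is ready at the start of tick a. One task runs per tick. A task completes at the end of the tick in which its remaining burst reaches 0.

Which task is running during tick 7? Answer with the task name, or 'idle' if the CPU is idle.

running at tick 7 = C

t=0: queue=[B] q_used=0 → run B
t=1: queue=[B,C] q_used=1 → run B
t=2: queue=[C,B] q_used=0 → run C
t=3: queue=[C,B] q_used=1 → run C
t=4: queue=[B,C] q_used=0 → run B
t=5: queue=[C] q_used=0 → run C
t=6: queue=[C] q_used=1 → run C
t=7: queue=[C] q_used=0 → run C
t=8: queue=[C] q_used=1 → run C
t=9: queue=[C] q_used=0 → run C
t=10: (idle)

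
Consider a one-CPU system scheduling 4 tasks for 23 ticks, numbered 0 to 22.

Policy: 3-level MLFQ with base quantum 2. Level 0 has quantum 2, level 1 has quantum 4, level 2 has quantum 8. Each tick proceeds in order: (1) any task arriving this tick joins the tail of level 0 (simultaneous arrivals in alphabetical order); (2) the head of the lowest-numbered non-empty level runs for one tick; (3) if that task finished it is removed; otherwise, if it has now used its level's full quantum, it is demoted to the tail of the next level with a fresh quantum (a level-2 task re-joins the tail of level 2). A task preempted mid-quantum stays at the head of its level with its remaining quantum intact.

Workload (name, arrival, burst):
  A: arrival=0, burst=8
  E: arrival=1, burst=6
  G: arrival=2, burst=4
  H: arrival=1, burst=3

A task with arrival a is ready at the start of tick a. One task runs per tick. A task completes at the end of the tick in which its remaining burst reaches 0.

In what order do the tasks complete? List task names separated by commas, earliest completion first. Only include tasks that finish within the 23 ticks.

t=0: L0/L1/L2 = A/-/- → run A
t=1: L0/L1/L2 = AEH/-/- → run A
t=2: L0/L1/L2 = EHG/A/- → run E
t=3: L0/L1/L2 = EHG/A/- → run E
t=4: L0/L1/L2 = HG/AE/- → run H
t=5: L0/L1/L2 = HG/AE/- → run H
t=6: L0/L1/L2 = G/AEH/- → run G
t=7: L0/L1/L2 = G/AEH/- → run G
t=8: L0/L1/L2 = -/AEHG/- → run A
t=9: L0/L1/L2 = -/AEHG/- → run A
t=10: L0/L1/L2 = -/AEHG/- → run A
t=11: L0/L1/L2 = -/AEHG/- → run A
t=12: L0/L1/L2 = -/EHG/A → run E
t=13: L0/L1/L2 = -/EHG/A → run E
t=14: L0/L1/L2 = -/EHG/A → run E
t=15: L0/L1/L2 = -/EHG/A → run E
t=16: L0/L1/L2 = -/HG/A → run H
t=17: L0/L1/L2 = -/G/A → run G
t=18: L0/L1/L2 = -/G/A → run G
t=19: L0/L1/L2 = -/-/A → run A
t=20: L0/L1/L2 = -/-/A → run A
t=21: (idle)
t=22: (idle)

completion order = E, H, G, A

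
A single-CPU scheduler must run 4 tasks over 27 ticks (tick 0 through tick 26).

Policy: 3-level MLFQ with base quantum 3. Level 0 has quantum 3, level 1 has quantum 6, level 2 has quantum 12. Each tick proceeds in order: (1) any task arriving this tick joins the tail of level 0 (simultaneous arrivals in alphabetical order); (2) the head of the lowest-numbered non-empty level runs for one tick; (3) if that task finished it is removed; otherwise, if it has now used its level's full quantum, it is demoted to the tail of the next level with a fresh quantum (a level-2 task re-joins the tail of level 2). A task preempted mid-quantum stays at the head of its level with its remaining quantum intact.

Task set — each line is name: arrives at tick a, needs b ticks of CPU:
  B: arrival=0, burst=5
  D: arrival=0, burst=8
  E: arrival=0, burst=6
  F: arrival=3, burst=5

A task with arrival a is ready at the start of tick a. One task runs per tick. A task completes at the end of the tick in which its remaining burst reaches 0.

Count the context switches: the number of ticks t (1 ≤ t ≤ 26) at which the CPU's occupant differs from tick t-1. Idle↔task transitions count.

context switches = 8

t=0: L0/L1/L2 = BDE/-/- → run B
t=1: L0/L1/L2 = BDE/-/- → run B
t=2: L0/L1/L2 = BDE/-/- → run B
t=3: L0/L1/L2 = DEF/B/- → run D
t=4: L0/L1/L2 = DEF/B/- → run D
t=5: L0/L1/L2 = DEF/B/- → run D
t=6: L0/L1/L2 = EF/BD/- → run E
t=7: L0/L1/L2 = EF/BD/- → run E
t=8: L0/L1/L2 = EF/BD/- → run E
t=9: L0/L1/L2 = F/BDE/- → run F
t=10: L0/L1/L2 = F/BDE/- → run F
t=11: L0/L1/L2 = F/BDE/- → run F
t=12: L0/L1/L2 = -/BDEF/- → run B
t=13: L0/L1/L2 = -/BDEF/- → run B
t=14: L0/L1/L2 = -/DEF/- → run D
t=15: L0/L1/L2 = -/DEF/- → run D
t=16: L0/L1/L2 = -/DEF/- → run D
t=17: L0/L1/L2 = -/DEF/- → run D
t=18: L0/L1/L2 = -/DEF/- → run D
t=19: L0/L1/L2 = -/EF/- → run E
t=20: L0/L1/L2 = -/EF/- → run E
t=21: L0/L1/L2 = -/EF/- → run E
t=22: L0/L1/L2 = -/F/- → run F
t=23: L0/L1/L2 = -/F/- → run F
t=24: (idle)
t=25: (idle)
t=26: (idle)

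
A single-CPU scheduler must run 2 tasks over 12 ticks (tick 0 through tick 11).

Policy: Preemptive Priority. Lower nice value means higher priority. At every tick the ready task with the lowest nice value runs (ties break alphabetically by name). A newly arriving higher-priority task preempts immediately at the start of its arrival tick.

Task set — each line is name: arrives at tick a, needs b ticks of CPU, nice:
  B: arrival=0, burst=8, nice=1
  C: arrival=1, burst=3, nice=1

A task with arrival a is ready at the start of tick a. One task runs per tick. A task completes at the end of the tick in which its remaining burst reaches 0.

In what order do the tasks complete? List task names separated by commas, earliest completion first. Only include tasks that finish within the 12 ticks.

t=0: ready={B} → run B
t=1: ready={B,C} → run B
t=2: ready={B,C} → run B
t=3: ready={B,C} → run B
t=4: ready={B,C} → run B
t=5: ready={B,C} → run B
t=6: ready={B,C} → run B
t=7: ready={B,C} → run B
t=8: ready={C} → run C
t=9: ready={C} → run C
t=10: ready={C} → run C
t=11: (idle)

completion order = B, C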